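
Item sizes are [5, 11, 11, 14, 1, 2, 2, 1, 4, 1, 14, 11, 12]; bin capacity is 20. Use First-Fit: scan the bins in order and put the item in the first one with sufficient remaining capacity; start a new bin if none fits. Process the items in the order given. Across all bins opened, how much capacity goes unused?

5 → bin 1 (remaining 15)
11 → bin 1 (remaining 4)
11 → bin 2 (remaining 9)
14 → bin 3 (remaining 6)
1 → bin 1 (remaining 3)
2 → bin 1 (remaining 1)
2 → bin 2 (remaining 7)
1 → bin 1 (remaining 0)
4 → bin 2 (remaining 3)
1 → bin 2 (remaining 2)
14 → bin 4 (remaining 6)
11 → bin 5 (remaining 9)
12 → bin 6 (remaining 8)
6 bins × 20 = 120; used 89; unused 31.

31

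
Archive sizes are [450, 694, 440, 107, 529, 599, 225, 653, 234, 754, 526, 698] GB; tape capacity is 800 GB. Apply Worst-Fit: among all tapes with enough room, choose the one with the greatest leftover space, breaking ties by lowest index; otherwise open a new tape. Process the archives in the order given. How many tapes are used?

450 GB → tape 1 (remaining 350 GB)
694 GB → tape 2 (remaining 106 GB)
440 GB → tape 3 (remaining 360 GB)
107 GB → tape 3 (remaining 253 GB)
529 GB → tape 4 (remaining 271 GB)
599 GB → tape 5 (remaining 201 GB)
225 GB → tape 1 (remaining 125 GB)
653 GB → tape 6 (remaining 147 GB)
234 GB → tape 4 (remaining 37 GB)
754 GB → tape 7 (remaining 46 GB)
526 GB → tape 8 (remaining 274 GB)
698 GB → tape 9 (remaining 102 GB)
Final tapes: [450,225] [694] [440,107] [529,234] [599] [653] [754] [526] [698].

9 tapes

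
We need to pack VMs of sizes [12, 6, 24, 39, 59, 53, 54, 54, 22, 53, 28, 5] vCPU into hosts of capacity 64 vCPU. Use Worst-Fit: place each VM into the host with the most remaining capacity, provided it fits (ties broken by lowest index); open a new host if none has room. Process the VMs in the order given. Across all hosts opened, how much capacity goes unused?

host 1: place 12 vCPU, 52 vCPU left
host 1: place 6 vCPU, 46 vCPU left
host 1: place 24 vCPU, 22 vCPU left
host 2: place 39 vCPU, 25 vCPU left
host 3: place 59 vCPU, 5 vCPU left
host 4: place 53 vCPU, 11 vCPU left
host 5: place 54 vCPU, 10 vCPU left
host 6: place 54 vCPU, 10 vCPU left
host 2: place 22 vCPU, 3 vCPU left
host 7: place 53 vCPU, 11 vCPU left
host 8: place 28 vCPU, 36 vCPU left
host 8: place 5 vCPU, 31 vCPU left
8 hosts × 64 vCPU = 512 vCPU; used 409 vCPU; unused 103 vCPU.

103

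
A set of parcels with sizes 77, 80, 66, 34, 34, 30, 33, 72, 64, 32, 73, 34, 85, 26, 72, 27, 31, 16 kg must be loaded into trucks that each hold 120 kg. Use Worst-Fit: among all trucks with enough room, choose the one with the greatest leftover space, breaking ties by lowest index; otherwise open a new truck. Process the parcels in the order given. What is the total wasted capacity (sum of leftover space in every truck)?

194

77 kg → truck 1 (remaining 43 kg)
80 kg → truck 2 (remaining 40 kg)
66 kg → truck 3 (remaining 54 kg)
34 kg → truck 3 (remaining 20 kg)
34 kg → truck 1 (remaining 9 kg)
30 kg → truck 2 (remaining 10 kg)
33 kg → truck 4 (remaining 87 kg)
72 kg → truck 4 (remaining 15 kg)
64 kg → truck 5 (remaining 56 kg)
32 kg → truck 5 (remaining 24 kg)
73 kg → truck 6 (remaining 47 kg)
34 kg → truck 6 (remaining 13 kg)
85 kg → truck 7 (remaining 35 kg)
26 kg → truck 7 (remaining 9 kg)
72 kg → truck 8 (remaining 48 kg)
27 kg → truck 8 (remaining 21 kg)
31 kg → truck 9 (remaining 89 kg)
16 kg → truck 9 (remaining 73 kg)
9 trucks × 120 kg = 1080 kg; used 886 kg; unused 194 kg.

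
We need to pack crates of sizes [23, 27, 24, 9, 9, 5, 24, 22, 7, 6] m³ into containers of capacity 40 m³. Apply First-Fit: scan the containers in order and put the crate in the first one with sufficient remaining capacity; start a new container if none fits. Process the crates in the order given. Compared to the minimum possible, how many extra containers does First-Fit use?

First-Fit: [23,9,5] [27,9] [24,7,6] [24] [22] → 5 containers.
5 crates exceed 20 m³ (half the capacity), and no two of those can share a container, so at least 5 containers are needed.
So 5 is already optimal.

0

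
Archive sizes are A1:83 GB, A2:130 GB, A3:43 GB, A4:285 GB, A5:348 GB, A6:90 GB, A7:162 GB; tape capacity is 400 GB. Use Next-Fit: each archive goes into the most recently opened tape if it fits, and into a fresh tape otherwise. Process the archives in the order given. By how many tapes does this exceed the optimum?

1

Next-Fit: [83,130,43] [285] [348] [90,162] → 4 tapes.
Total size 1141 GB; any packing needs at least ⌈1141/400⌉ = 3 tapes.
An optimal packing achieves that bound: [348,43] [285,90] [162,130,83] → 3 tapes.
Excess: 4 − 3 = 1.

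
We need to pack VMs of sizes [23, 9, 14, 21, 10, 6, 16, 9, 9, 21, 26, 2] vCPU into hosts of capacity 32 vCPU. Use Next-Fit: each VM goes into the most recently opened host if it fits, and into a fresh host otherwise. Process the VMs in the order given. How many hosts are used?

6

host 1: place 23 vCPU, 9 vCPU left
host 1: place 9 vCPU, 0 vCPU left
host 2: place 14 vCPU, 18 vCPU left
host 3: place 21 vCPU, 11 vCPU left
host 3: place 10 vCPU, 1 vCPU left
host 4: place 6 vCPU, 26 vCPU left
host 4: place 16 vCPU, 10 vCPU left
host 4: place 9 vCPU, 1 vCPU left
host 5: place 9 vCPU, 23 vCPU left
host 5: place 21 vCPU, 2 vCPU left
host 6: place 26 vCPU, 6 vCPU left
host 6: place 2 vCPU, 4 vCPU left
Final hosts: [23,9] [14] [21,10] [6,16,9] [9,21] [26,2].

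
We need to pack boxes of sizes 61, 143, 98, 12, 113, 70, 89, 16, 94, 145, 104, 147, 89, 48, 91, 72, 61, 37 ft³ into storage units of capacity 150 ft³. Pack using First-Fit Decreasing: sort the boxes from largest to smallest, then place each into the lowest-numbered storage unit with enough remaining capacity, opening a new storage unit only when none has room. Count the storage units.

Sorted descending: 147, 145, 143, 113, 104, 98, 94, 91, 89, 89, 72, 70, 61, 61, 48, 37, 16, 12.
Put 147 ft³ in storage unit 1; 3 ft³ remain.
Put 145 ft³ in storage unit 2; 5 ft³ remain.
Put 143 ft³ in storage unit 3; 7 ft³ remain.
Put 113 ft³ in storage unit 4; 37 ft³ remain.
Put 104 ft³ in storage unit 5; 46 ft³ remain.
Put 98 ft³ in storage unit 6; 52 ft³ remain.
Put 94 ft³ in storage unit 7; 56 ft³ remain.
Put 91 ft³ in storage unit 8; 59 ft³ remain.
Put 89 ft³ in storage unit 9; 61 ft³ remain.
Put 89 ft³ in storage unit 10; 61 ft³ remain.
Put 72 ft³ in storage unit 11; 78 ft³ remain.
Put 70 ft³ in storage unit 11; 8 ft³ remain.
Put 61 ft³ in storage unit 9; 0 ft³ remain.
Put 61 ft³ in storage unit 10; 0 ft³ remain.
Put 48 ft³ in storage unit 6; 4 ft³ remain.
Put 37 ft³ in storage unit 4; 0 ft³ remain.
Put 16 ft³ in storage unit 5; 30 ft³ remain.
Put 12 ft³ in storage unit 5; 18 ft³ remain.
Final storage units: [147] [145] [143] [113,37] [104,16,12] [98,48] [94] [91] [89,61] [89,61] [72,70].

11 storage units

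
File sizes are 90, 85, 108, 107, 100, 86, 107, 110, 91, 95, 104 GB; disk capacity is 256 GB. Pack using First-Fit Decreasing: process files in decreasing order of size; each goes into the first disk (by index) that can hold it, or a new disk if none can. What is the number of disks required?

6 disks

Sorted descending: 110, 108, 107, 107, 104, 100, 95, 91, 90, 86, 85.
Put 110 GB in disk 1; 146 GB remain.
Put 108 GB in disk 1; 38 GB remain.
Put 107 GB in disk 2; 149 GB remain.
Put 107 GB in disk 2; 42 GB remain.
Put 104 GB in disk 3; 152 GB remain.
Put 100 GB in disk 3; 52 GB remain.
Put 95 GB in disk 4; 161 GB remain.
Put 91 GB in disk 4; 70 GB remain.
Put 90 GB in disk 5; 166 GB remain.
Put 86 GB in disk 5; 80 GB remain.
Put 85 GB in disk 6; 171 GB remain.
Final disks: [110,108] [107,107] [104,100] [95,91] [90,86] [85].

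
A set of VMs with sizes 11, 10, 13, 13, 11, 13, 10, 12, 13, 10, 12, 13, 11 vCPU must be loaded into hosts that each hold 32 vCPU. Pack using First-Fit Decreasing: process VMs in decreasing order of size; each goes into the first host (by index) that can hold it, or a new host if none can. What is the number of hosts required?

6

Sorted descending: 13, 13, 13, 13, 13, 12, 12, 11, 11, 11, 10, 10, 10.
Put 13 vCPU in host 1; 19 vCPU remain.
Put 13 vCPU in host 1; 6 vCPU remain.
Put 13 vCPU in host 2; 19 vCPU remain.
Put 13 vCPU in host 2; 6 vCPU remain.
Put 13 vCPU in host 3; 19 vCPU remain.
Put 12 vCPU in host 3; 7 vCPU remain.
Put 12 vCPU in host 4; 20 vCPU remain.
Put 11 vCPU in host 4; 9 vCPU remain.
Put 11 vCPU in host 5; 21 vCPU remain.
Put 11 vCPU in host 5; 10 vCPU remain.
Put 10 vCPU in host 5; 0 vCPU remain.
Put 10 vCPU in host 6; 22 vCPU remain.
Put 10 vCPU in host 6; 12 vCPU remain.
Final hosts: [13,13] [13,13] [13,12] [12,11] [11,11,10] [10,10].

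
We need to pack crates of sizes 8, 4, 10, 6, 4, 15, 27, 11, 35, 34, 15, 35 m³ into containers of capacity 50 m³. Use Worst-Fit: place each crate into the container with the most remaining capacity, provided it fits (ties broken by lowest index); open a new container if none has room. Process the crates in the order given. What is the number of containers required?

5

8 m³ → container 1 (remaining 42 m³)
4 m³ → container 1 (remaining 38 m³)
10 m³ → container 1 (remaining 28 m³)
6 m³ → container 1 (remaining 22 m³)
4 m³ → container 1 (remaining 18 m³)
15 m³ → container 1 (remaining 3 m³)
27 m³ → container 2 (remaining 23 m³)
11 m³ → container 2 (remaining 12 m³)
35 m³ → container 3 (remaining 15 m³)
34 m³ → container 4 (remaining 16 m³)
15 m³ → container 4 (remaining 1 m³)
35 m³ → container 5 (remaining 15 m³)
Final containers: [8,4,10,6,4,15] [27,11] [35] [34,15] [35].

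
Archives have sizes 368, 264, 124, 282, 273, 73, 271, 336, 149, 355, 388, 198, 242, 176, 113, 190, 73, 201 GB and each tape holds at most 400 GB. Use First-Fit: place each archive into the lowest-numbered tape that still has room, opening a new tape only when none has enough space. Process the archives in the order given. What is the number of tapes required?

Put 368 GB in tape 1; 32 GB remain.
Put 264 GB in tape 2; 136 GB remain.
Put 124 GB in tape 2; 12 GB remain.
Put 282 GB in tape 3; 118 GB remain.
Put 273 GB in tape 4; 127 GB remain.
Put 73 GB in tape 3; 45 GB remain.
Put 271 GB in tape 5; 129 GB remain.
Put 336 GB in tape 6; 64 GB remain.
Put 149 GB in tape 7; 251 GB remain.
Put 355 GB in tape 8; 45 GB remain.
Put 388 GB in tape 9; 12 GB remain.
Put 198 GB in tape 7; 53 GB remain.
Put 242 GB in tape 10; 158 GB remain.
Put 176 GB in tape 11; 224 GB remain.
Put 113 GB in tape 4; 14 GB remain.
Put 190 GB in tape 11; 34 GB remain.
Put 73 GB in tape 5; 56 GB remain.
Put 201 GB in tape 12; 199 GB remain.
Final tapes: [368] [264,124] [282,73] [273,113] [271,73] [336] [149,198] [355] [388] [242] [176,190] [201].

12 tapes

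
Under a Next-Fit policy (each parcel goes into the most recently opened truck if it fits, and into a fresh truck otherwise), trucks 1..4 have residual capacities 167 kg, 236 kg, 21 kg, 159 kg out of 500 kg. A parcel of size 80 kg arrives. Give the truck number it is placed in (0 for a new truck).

4

Next-Fit only looks at truck 4, which has 159 kg free.
80 kg fits there.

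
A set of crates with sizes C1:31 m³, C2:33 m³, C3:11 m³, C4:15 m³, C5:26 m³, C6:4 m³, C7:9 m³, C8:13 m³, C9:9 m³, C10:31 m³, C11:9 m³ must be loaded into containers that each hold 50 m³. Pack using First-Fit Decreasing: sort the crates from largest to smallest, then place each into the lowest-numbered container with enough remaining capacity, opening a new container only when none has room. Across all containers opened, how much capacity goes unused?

Sorted descending: 33, 31, 31, 26, 15, 13, 11, 9, 9, 9, 4.
container 1: place 33 m³, 17 m³ left
container 2: place 31 m³, 19 m³ left
container 3: place 31 m³, 19 m³ left
container 4: place 26 m³, 24 m³ left
container 1: place 15 m³, 2 m³ left
container 2: place 13 m³, 6 m³ left
container 3: place 11 m³, 8 m³ left
container 4: place 9 m³, 15 m³ left
container 4: place 9 m³, 6 m³ left
container 5: place 9 m³, 41 m³ left
container 2: place 4 m³, 2 m³ left
5 containers × 50 m³ = 250 m³; used 191 m³; unused 59 m³.

59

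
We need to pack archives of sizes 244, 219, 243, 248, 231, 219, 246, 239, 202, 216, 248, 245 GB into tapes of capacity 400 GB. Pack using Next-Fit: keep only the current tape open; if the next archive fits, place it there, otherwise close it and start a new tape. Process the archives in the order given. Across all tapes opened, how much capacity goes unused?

2000

244 GB → tape 1 (remaining 156 GB)
219 GB → tape 2 (remaining 181 GB)
243 GB → tape 3 (remaining 157 GB)
248 GB → tape 4 (remaining 152 GB)
231 GB → tape 5 (remaining 169 GB)
219 GB → tape 6 (remaining 181 GB)
246 GB → tape 7 (remaining 154 GB)
239 GB → tape 8 (remaining 161 GB)
202 GB → tape 9 (remaining 198 GB)
216 GB → tape 10 (remaining 184 GB)
248 GB → tape 11 (remaining 152 GB)
245 GB → tape 12 (remaining 155 GB)
12 tapes × 400 GB = 4800 GB; used 2800 GB; unused 2000 GB.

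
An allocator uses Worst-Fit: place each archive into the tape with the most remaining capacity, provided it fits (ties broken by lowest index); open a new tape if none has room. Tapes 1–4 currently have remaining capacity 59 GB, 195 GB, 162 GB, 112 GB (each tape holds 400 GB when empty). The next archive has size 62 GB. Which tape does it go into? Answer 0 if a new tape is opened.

Tapes with room: tape 2 (195 GB), tape 3 (162 GB), tape 4 (112 GB).
Most room is tape 2 with 195 GB free.

2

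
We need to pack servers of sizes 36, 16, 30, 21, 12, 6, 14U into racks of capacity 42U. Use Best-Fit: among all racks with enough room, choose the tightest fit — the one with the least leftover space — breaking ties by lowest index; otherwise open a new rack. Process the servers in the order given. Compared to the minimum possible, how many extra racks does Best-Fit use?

Best-Fit: [36,6] [16,21] [30,12] [14] → 4 racks.
Total size 135U; any packing needs at least ⌈135/42⌉ = 4 racks.
So 4 is already optimal.

0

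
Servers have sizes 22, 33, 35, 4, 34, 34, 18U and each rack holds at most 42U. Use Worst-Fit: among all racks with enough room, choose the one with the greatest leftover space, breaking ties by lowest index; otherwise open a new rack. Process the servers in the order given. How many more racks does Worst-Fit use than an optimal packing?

1

Worst-Fit: [22,4] [33] [35] [34] [34] [18] → 6 racks.
Total size 180U; any packing needs at least ⌈180/42⌉ = 5 racks.
An optimal packing achieves that bound: [35,4] [34] [34] [33] [22,18] → 5 racks.
Excess: 6 − 5 = 1.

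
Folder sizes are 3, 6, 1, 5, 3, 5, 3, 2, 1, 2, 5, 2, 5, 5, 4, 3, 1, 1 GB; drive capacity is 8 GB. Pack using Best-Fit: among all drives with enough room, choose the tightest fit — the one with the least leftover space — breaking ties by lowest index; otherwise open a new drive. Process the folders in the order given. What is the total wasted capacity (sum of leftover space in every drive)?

drive 1: place 3 GB, 5 GB left
drive 2: place 6 GB, 2 GB left
drive 2: place 1 GB, 1 GB left
drive 1: place 5 GB, 0 GB left
drive 3: place 3 GB, 5 GB left
drive 3: place 5 GB, 0 GB left
drive 4: place 3 GB, 5 GB left
drive 4: place 2 GB, 3 GB left
drive 2: place 1 GB, 0 GB left
drive 4: place 2 GB, 1 GB left
drive 5: place 5 GB, 3 GB left
drive 5: place 2 GB, 1 GB left
drive 6: place 5 GB, 3 GB left
drive 7: place 5 GB, 3 GB left
drive 8: place 4 GB, 4 GB left
drive 6: place 3 GB, 0 GB left
drive 4: place 1 GB, 0 GB left
drive 5: place 1 GB, 0 GB left
8 drives × 8 GB = 64 GB; used 57 GB; unused 7 GB.

7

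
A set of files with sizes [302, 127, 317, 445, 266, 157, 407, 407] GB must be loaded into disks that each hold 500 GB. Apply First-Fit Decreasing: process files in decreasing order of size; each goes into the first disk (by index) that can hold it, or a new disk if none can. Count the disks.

Sorted descending: 445, 407, 407, 317, 302, 266, 157, 127.
disk 1: place 445 GB, 55 GB left
disk 2: place 407 GB, 93 GB left
disk 3: place 407 GB, 93 GB left
disk 4: place 317 GB, 183 GB left
disk 5: place 302 GB, 198 GB left
disk 6: place 266 GB, 234 GB left
disk 4: place 157 GB, 26 GB left
disk 5: place 127 GB, 71 GB left

6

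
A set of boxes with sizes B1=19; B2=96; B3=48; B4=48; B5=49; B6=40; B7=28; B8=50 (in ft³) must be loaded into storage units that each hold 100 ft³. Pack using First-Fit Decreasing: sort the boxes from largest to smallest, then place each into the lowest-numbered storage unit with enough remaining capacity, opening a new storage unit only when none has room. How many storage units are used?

Sorted descending: 96, 50, 49, 48, 48, 40, 28, 19.
Put 96 ft³ in storage unit 1; 4 ft³ remain.
Put 50 ft³ in storage unit 2; 50 ft³ remain.
Put 49 ft³ in storage unit 2; 1 ft³ remain.
Put 48 ft³ in storage unit 3; 52 ft³ remain.
Put 48 ft³ in storage unit 3; 4 ft³ remain.
Put 40 ft³ in storage unit 4; 60 ft³ remain.
Put 28 ft³ in storage unit 4; 32 ft³ remain.
Put 19 ft³ in storage unit 4; 13 ft³ remain.
Final storage units: [96] [50,49] [48,48] [40,28,19].

4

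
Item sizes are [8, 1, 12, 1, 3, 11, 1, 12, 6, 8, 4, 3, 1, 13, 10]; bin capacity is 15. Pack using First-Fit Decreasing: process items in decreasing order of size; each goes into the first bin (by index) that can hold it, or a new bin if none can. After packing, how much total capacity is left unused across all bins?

Sorted descending: 13, 12, 12, 11, 10, 8, 8, 6, 4, 3, 3, 1, 1, 1, 1.
bin 1: place 13, 2 left
bin 2: place 12, 3 left
bin 3: place 12, 3 left
bin 4: place 11, 4 left
bin 5: place 10, 5 left
bin 6: place 8, 7 left
bin 7: place 8, 7 left
bin 6: place 6, 1 left
bin 4: place 4, 0 left
bin 2: place 3, 0 left
bin 3: place 3, 0 left
bin 1: place 1, 1 left
bin 1: place 1, 0 left
bin 5: place 1, 4 left
bin 5: place 1, 3 left
7 bins × 15 = 105; used 94; unused 11.

11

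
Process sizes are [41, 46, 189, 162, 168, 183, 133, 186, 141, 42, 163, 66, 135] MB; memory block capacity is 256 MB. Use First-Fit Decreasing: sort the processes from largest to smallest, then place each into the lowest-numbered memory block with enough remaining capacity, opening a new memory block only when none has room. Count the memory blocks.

9

Sorted descending: 189, 186, 183, 168, 163, 162, 141, 135, 133, 66, 46, 42, 41.
memory block 1: place 189 MB, 67 MB left
memory block 2: place 186 MB, 70 MB left
memory block 3: place 183 MB, 73 MB left
memory block 4: place 168 MB, 88 MB left
memory block 5: place 163 MB, 93 MB left
memory block 6: place 162 MB, 94 MB left
memory block 7: place 141 MB, 115 MB left
memory block 8: place 135 MB, 121 MB left
memory block 9: place 133 MB, 123 MB left
memory block 1: place 66 MB, 1 MB left
memory block 2: place 46 MB, 24 MB left
memory block 3: place 42 MB, 31 MB left
memory block 4: place 41 MB, 47 MB left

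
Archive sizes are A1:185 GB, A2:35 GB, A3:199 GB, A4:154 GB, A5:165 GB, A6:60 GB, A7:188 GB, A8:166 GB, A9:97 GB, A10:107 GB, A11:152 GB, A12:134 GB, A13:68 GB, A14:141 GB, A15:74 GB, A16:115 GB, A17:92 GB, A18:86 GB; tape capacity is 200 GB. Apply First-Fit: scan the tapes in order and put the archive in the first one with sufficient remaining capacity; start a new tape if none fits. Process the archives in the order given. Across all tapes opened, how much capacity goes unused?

tape 1: place A1 (185 GB), 15 GB left
tape 2: place A2 (35 GB), 165 GB left
tape 3: place A3 (199 GB), 1 GB left
tape 2: place A4 (154 GB), 11 GB left
tape 4: place A5 (165 GB), 35 GB left
tape 5: place A6 (60 GB), 140 GB left
tape 6: place A7 (188 GB), 12 GB left
tape 7: place A8 (166 GB), 34 GB left
tape 5: place A9 (97 GB), 43 GB left
tape 8: place A10 (107 GB), 93 GB left
tape 9: place A11 (152 GB), 48 GB left
tape 10: place A12 (134 GB), 66 GB left
tape 8: place A13 (68 GB), 25 GB left
tape 11: place A14 (141 GB), 59 GB left
tape 12: place A15 (74 GB), 126 GB left
tape 12: place A16 (115 GB), 11 GB left
tape 13: place A17 (92 GB), 108 GB left
tape 13: place A18 (86 GB), 22 GB left
13 tapes × 200 GB = 2600 GB; used 2218 GB; unused 382 GB.

382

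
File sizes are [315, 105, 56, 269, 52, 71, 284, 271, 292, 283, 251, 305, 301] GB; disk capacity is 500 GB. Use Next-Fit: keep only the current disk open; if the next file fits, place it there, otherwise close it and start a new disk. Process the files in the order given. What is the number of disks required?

315 GB → disk 1 (remaining 185 GB)
105 GB → disk 1 (remaining 80 GB)
56 GB → disk 1 (remaining 24 GB)
269 GB → disk 2 (remaining 231 GB)
52 GB → disk 2 (remaining 179 GB)
71 GB → disk 2 (remaining 108 GB)
284 GB → disk 3 (remaining 216 GB)
271 GB → disk 4 (remaining 229 GB)
292 GB → disk 5 (remaining 208 GB)
283 GB → disk 6 (remaining 217 GB)
251 GB → disk 7 (remaining 249 GB)
305 GB → disk 8 (remaining 195 GB)
301 GB → disk 9 (remaining 199 GB)
Final disks: [315,105,56] [269,52,71] [284] [271] [292] [283] [251] [305] [301].

9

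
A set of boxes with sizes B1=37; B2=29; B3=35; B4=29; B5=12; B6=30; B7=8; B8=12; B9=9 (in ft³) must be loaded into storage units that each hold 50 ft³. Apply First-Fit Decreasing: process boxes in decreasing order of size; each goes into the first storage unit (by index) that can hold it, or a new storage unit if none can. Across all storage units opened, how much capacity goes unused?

Sorted descending: 37, 35, 30, 29, 29, 12, 12, 9, 8.
37 ft³ → storage unit 1 (remaining 13 ft³)
35 ft³ → storage unit 2 (remaining 15 ft³)
30 ft³ → storage unit 3 (remaining 20 ft³)
29 ft³ → storage unit 4 (remaining 21 ft³)
29 ft³ → storage unit 5 (remaining 21 ft³)
12 ft³ → storage unit 1 (remaining 1 ft³)
12 ft³ → storage unit 2 (remaining 3 ft³)
9 ft³ → storage unit 3 (remaining 11 ft³)
8 ft³ → storage unit 3 (remaining 3 ft³)
5 storage units × 50 ft³ = 250 ft³; used 201 ft³; unused 49 ft³.

49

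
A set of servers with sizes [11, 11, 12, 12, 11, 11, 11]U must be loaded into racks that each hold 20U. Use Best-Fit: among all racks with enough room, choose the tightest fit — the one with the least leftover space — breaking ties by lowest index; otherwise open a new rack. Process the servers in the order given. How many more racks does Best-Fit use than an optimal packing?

Best-Fit: [11] [11] [12] [12] [11] [11] [11] → 7 racks.
7 servers exceed 10U (half the capacity), and no two of those can share a rack, so at least 7 racks are needed.
So 7 is already optimal.

0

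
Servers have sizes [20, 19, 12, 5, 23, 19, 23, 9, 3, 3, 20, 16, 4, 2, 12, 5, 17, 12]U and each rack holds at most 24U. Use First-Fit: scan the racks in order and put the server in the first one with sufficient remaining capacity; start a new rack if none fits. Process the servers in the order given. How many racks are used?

20U → rack 1 (remaining 4U)
19U → rack 2 (remaining 5U)
12U → rack 3 (remaining 12U)
5U → rack 2 (remaining 0U)
23U → rack 4 (remaining 1U)
19U → rack 5 (remaining 5U)
23U → rack 6 (remaining 1U)
9U → rack 3 (remaining 3U)
3U → rack 1 (remaining 1U)
3U → rack 3 (remaining 0U)
20U → rack 7 (remaining 4U)
16U → rack 8 (remaining 8U)
4U → rack 5 (remaining 1U)
2U → rack 7 (remaining 2U)
12U → rack 9 (remaining 12U)
5U → rack 8 (remaining 3U)
17U → rack 10 (remaining 7U)
12U → rack 9 (remaining 0U)
Final racks: [20,3] [19,5] [12,9,3] [23] [19,4] [23] [20,2] [16,5] [12,12] [17].

10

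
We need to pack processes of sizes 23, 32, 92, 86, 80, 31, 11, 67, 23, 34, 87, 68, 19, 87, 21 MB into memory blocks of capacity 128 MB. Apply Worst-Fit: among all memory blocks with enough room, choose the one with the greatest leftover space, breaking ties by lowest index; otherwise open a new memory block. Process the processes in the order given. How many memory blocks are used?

8

23 MB → memory block 1 (remaining 105 MB)
32 MB → memory block 1 (remaining 73 MB)
92 MB → memory block 2 (remaining 36 MB)
86 MB → memory block 3 (remaining 42 MB)
80 MB → memory block 4 (remaining 48 MB)
31 MB → memory block 1 (remaining 42 MB)
11 MB → memory block 4 (remaining 37 MB)
67 MB → memory block 5 (remaining 61 MB)
23 MB → memory block 5 (remaining 38 MB)
34 MB → memory block 1 (remaining 8 MB)
87 MB → memory block 6 (remaining 41 MB)
68 MB → memory block 7 (remaining 60 MB)
19 MB → memory block 7 (remaining 41 MB)
87 MB → memory block 8 (remaining 41 MB)
21 MB → memory block 3 (remaining 21 MB)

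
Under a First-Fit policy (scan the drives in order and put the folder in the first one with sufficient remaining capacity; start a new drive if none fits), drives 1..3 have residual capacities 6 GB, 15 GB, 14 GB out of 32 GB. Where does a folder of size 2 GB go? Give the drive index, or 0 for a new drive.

Drives with room: drive 1 (6 GB), drive 2 (15 GB), drive 3 (14 GB).
The first with room is drive 1.

1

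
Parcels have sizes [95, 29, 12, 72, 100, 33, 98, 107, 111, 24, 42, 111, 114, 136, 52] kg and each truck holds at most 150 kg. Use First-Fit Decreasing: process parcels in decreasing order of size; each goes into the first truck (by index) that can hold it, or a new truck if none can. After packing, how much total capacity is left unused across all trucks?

214

Sorted descending: 136, 114, 111, 111, 107, 100, 98, 95, 72, 52, 42, 33, 29, 24, 12.
136 kg → truck 1 (remaining 14 kg)
114 kg → truck 2 (remaining 36 kg)
111 kg → truck 3 (remaining 39 kg)
111 kg → truck 4 (remaining 39 kg)
107 kg → truck 5 (remaining 43 kg)
100 kg → truck 6 (remaining 50 kg)
98 kg → truck 7 (remaining 52 kg)
95 kg → truck 8 (remaining 55 kg)
72 kg → truck 9 (remaining 78 kg)
52 kg → truck 7 (remaining 0 kg)
42 kg → truck 5 (remaining 1 kg)
33 kg → truck 2 (remaining 3 kg)
29 kg → truck 3 (remaining 10 kg)
24 kg → truck 4 (remaining 15 kg)
12 kg → truck 1 (remaining 2 kg)
9 trucks × 150 kg = 1350 kg; used 1136 kg; unused 214 kg.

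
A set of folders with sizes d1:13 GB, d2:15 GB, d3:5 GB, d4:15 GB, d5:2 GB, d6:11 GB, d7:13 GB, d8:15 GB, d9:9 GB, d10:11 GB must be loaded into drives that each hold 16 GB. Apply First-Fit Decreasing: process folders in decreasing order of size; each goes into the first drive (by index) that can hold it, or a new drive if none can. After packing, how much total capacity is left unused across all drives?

19

Sorted descending: 15, 15, 15, 13, 13, 11, 11, 9, 5, 2.
drive 1: place 15 GB, 1 GB left
drive 2: place 15 GB, 1 GB left
drive 3: place 15 GB, 1 GB left
drive 4: place 13 GB, 3 GB left
drive 5: place 13 GB, 3 GB left
drive 6: place 11 GB, 5 GB left
drive 7: place 11 GB, 5 GB left
drive 8: place 9 GB, 7 GB left
drive 6: place 5 GB, 0 GB left
drive 4: place 2 GB, 1 GB left
8 drives × 16 GB = 128 GB; used 109 GB; unused 19 GB.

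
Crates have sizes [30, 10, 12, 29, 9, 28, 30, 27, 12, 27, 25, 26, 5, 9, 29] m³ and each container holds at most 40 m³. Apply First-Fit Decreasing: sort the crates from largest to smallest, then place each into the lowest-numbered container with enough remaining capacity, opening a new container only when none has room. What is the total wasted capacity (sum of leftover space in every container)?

Sorted descending: 30, 30, 29, 29, 28, 27, 27, 26, 25, 12, 12, 10, 9, 9, 5.
container 1: place 30 m³, 10 m³ left
container 2: place 30 m³, 10 m³ left
container 3: place 29 m³, 11 m³ left
container 4: place 29 m³, 11 m³ left
container 5: place 28 m³, 12 m³ left
container 6: place 27 m³, 13 m³ left
container 7: place 27 m³, 13 m³ left
container 8: place 26 m³, 14 m³ left
container 9: place 25 m³, 15 m³ left
container 5: place 12 m³, 0 m³ left
container 6: place 12 m³, 1 m³ left
container 1: place 10 m³, 0 m³ left
container 2: place 9 m³, 1 m³ left
container 3: place 9 m³, 2 m³ left
container 4: place 5 m³, 6 m³ left
9 containers × 40 m³ = 360 m³; used 308 m³; unused 52 m³.

52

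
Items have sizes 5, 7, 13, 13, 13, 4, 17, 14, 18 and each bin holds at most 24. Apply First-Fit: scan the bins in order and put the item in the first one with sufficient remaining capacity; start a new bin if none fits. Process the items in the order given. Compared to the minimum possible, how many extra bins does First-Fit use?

1

First-Fit: [5,7,4] [13] [13] [13] [17] [14] [18] → 7 bins.
6 items exceed 12 (half the capacity), and no two of those can share a bin, so at least 6 bins are needed.
An optimal packing achieves that bound: [18,5] [17,7] [14,4] [13] [13] [13] → 6 bins.
Excess: 7 − 6 = 1.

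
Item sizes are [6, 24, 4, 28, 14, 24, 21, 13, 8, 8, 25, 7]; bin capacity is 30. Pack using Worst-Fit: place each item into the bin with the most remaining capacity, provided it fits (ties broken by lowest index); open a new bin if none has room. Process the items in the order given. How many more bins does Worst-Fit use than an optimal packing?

0

Worst-Fit: [6,24] [4,14,8] [28] [24] [21,7] [13,8] [25] → 7 bins.
Total size 182; any packing needs at least ⌈182/30⌉ = 7 bins.
So 7 is already optimal.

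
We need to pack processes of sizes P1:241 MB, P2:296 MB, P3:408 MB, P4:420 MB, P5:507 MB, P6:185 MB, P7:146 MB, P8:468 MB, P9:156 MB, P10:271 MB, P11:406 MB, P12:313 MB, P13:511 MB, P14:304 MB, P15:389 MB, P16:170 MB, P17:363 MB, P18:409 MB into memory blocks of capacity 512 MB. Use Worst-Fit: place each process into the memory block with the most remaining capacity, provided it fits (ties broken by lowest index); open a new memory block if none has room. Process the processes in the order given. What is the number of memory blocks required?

memory block 1: place P1 (241 MB), 271 MB left
memory block 2: place P2 (296 MB), 216 MB left
memory block 3: place P3 (408 MB), 104 MB left
memory block 4: place P4 (420 MB), 92 MB left
memory block 5: place P5 (507 MB), 5 MB left
memory block 1: place P6 (185 MB), 86 MB left
memory block 2: place P7 (146 MB), 70 MB left
memory block 6: place P8 (468 MB), 44 MB left
memory block 7: place P9 (156 MB), 356 MB left
memory block 7: place P10 (271 MB), 85 MB left
memory block 8: place P11 (406 MB), 106 MB left
memory block 9: place P12 (313 MB), 199 MB left
memory block 10: place P13 (511 MB), 1 MB left
memory block 11: place P14 (304 MB), 208 MB left
memory block 12: place P15 (389 MB), 123 MB left
memory block 11: place P16 (170 MB), 38 MB left
memory block 13: place P17 (363 MB), 149 MB left
memory block 14: place P18 (409 MB), 103 MB left
Final memory blocks: [241,185] [296,146] [408] [420] [507] [468] [156,271] [406] [313] [511] [304,170] [389] [363] [409].

14 memory blocks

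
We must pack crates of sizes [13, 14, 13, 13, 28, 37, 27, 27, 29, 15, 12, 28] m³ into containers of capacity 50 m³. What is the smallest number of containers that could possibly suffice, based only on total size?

6

Total size = 13 + 14 + 13 + 13 + 28 + 37 + 27 + 27 + 29 + 15 + 12 + 28 = 256 m³.
⌈256 / 50⌉ = 6.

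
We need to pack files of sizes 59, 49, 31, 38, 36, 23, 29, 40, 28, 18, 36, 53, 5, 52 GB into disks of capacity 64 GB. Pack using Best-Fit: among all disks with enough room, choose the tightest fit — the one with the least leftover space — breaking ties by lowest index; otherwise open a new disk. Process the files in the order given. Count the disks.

59 GB → disk 1 (remaining 5 GB)
49 GB → disk 2 (remaining 15 GB)
31 GB → disk 3 (remaining 33 GB)
38 GB → disk 4 (remaining 26 GB)
36 GB → disk 5 (remaining 28 GB)
23 GB → disk 4 (remaining 3 GB)
29 GB → disk 3 (remaining 4 GB)
40 GB → disk 6 (remaining 24 GB)
28 GB → disk 5 (remaining 0 GB)
18 GB → disk 6 (remaining 6 GB)
36 GB → disk 7 (remaining 28 GB)
53 GB → disk 8 (remaining 11 GB)
5 GB → disk 1 (remaining 0 GB)
52 GB → disk 9 (remaining 12 GB)
Final disks: [59,5] [49] [31,29] [38,23] [36,28] [40,18] [36] [53] [52].

9 disks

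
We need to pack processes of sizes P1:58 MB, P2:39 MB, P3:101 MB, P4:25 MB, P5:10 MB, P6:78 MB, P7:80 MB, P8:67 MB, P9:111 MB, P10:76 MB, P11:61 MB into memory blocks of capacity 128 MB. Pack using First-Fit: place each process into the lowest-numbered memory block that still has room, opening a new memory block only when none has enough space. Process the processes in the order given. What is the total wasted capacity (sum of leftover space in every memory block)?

190

Put P1 (58 MB) in memory block 1; 70 MB remain.
Put P2 (39 MB) in memory block 1; 31 MB remain.
Put P3 (101 MB) in memory block 2; 27 MB remain.
Put P4 (25 MB) in memory block 1; 6 MB remain.
Put P5 (10 MB) in memory block 2; 17 MB remain.
Put P6 (78 MB) in memory block 3; 50 MB remain.
Put P7 (80 MB) in memory block 4; 48 MB remain.
Put P8 (67 MB) in memory block 5; 61 MB remain.
Put P9 (111 MB) in memory block 6; 17 MB remain.
Put P10 (76 MB) in memory block 7; 52 MB remain.
Put P11 (61 MB) in memory block 5; 0 MB remain.
7 memory blocks × 128 MB = 896 MB; used 706 MB; unused 190 MB.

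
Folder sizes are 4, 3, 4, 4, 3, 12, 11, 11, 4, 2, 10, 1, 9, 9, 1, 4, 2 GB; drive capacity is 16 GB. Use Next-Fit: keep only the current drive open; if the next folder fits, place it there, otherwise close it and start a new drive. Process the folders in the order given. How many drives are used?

4 GB → drive 1 (remaining 12 GB)
3 GB → drive 1 (remaining 9 GB)
4 GB → drive 1 (remaining 5 GB)
4 GB → drive 1 (remaining 1 GB)
3 GB → drive 2 (remaining 13 GB)
12 GB → drive 2 (remaining 1 GB)
11 GB → drive 3 (remaining 5 GB)
11 GB → drive 4 (remaining 5 GB)
4 GB → drive 4 (remaining 1 GB)
2 GB → drive 5 (remaining 14 GB)
10 GB → drive 5 (remaining 4 GB)
1 GB → drive 5 (remaining 3 GB)
9 GB → drive 6 (remaining 7 GB)
9 GB → drive 7 (remaining 7 GB)
1 GB → drive 7 (remaining 6 GB)
4 GB → drive 7 (remaining 2 GB)
2 GB → drive 7 (remaining 0 GB)
Final drives: [4,3,4,4] [3,12] [11] [11,4] [2,10,1] [9] [9,1,4,2].

7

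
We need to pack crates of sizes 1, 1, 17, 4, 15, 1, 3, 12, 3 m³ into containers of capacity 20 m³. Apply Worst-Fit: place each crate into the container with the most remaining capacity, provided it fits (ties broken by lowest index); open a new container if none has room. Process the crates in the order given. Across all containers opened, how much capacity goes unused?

Put 1 m³ in container 1; 19 m³ remain.
Put 1 m³ in container 1; 18 m³ remain.
Put 17 m³ in container 1; 1 m³ remain.
Put 4 m³ in container 2; 16 m³ remain.
Put 15 m³ in container 2; 1 m³ remain.
Put 1 m³ in container 1; 0 m³ remain.
Put 3 m³ in container 3; 17 m³ remain.
Put 12 m³ in container 3; 5 m³ remain.
Put 3 m³ in container 3; 2 m³ remain.
3 containers × 20 m³ = 60 m³; used 57 m³; unused 3 m³.

3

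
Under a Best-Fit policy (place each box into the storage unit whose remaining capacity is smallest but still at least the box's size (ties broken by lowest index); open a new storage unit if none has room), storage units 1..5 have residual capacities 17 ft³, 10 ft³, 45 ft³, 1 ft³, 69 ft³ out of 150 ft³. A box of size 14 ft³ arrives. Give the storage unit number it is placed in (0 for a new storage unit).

1

Storage units with room: storage unit 1 (17 ft³), storage unit 3 (45 ft³), storage unit 5 (69 ft³).
Tightest fit is storage unit 1 with 17 ft³ free.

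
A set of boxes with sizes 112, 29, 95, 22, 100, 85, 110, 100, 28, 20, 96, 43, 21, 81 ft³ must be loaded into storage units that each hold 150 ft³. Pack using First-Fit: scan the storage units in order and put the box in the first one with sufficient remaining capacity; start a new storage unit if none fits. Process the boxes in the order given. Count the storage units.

112 ft³ → storage unit 1 (remaining 38 ft³)
29 ft³ → storage unit 1 (remaining 9 ft³)
95 ft³ → storage unit 2 (remaining 55 ft³)
22 ft³ → storage unit 2 (remaining 33 ft³)
100 ft³ → storage unit 3 (remaining 50 ft³)
85 ft³ → storage unit 4 (remaining 65 ft³)
110 ft³ → storage unit 5 (remaining 40 ft³)
100 ft³ → storage unit 6 (remaining 50 ft³)
28 ft³ → storage unit 2 (remaining 5 ft³)
20 ft³ → storage unit 3 (remaining 30 ft³)
96 ft³ → storage unit 7 (remaining 54 ft³)
43 ft³ → storage unit 4 (remaining 22 ft³)
21 ft³ → storage unit 3 (remaining 9 ft³)
81 ft³ → storage unit 8 (remaining 69 ft³)
Final storage units: [112,29] [95,22,28] [100,20,21] [85,43] [110] [100] [96] [81].

8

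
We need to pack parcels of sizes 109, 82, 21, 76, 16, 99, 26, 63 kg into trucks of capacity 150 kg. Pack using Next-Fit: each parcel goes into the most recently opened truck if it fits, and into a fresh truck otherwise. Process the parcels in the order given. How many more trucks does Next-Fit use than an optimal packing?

Next-Fit: [109] [82,21] [76,16] [99,26] [63] → 5 trucks.
Total size 492 kg; any packing needs at least ⌈492/150⌉ = 4 trucks.
An optimal packing achieves that bound: [109,26] [99,21,16] [82,63] [76] → 4 trucks.
Excess: 5 − 4 = 1.

1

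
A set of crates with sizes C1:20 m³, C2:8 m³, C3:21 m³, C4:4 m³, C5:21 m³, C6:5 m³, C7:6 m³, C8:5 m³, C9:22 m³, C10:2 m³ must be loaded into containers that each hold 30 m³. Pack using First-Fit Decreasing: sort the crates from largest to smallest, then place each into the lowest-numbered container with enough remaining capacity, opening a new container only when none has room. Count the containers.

4

Sorted descending: 22, 21, 21, 20, 8, 6, 5, 5, 4, 2.
container 1: place 22 m³, 8 m³ left
container 2: place 21 m³, 9 m³ left
container 3: place 21 m³, 9 m³ left
container 4: place 20 m³, 10 m³ left
container 1: place 8 m³, 0 m³ left
container 2: place 6 m³, 3 m³ left
container 3: place 5 m³, 4 m³ left
container 4: place 5 m³, 5 m³ left
container 3: place 4 m³, 0 m³ left
container 2: place 2 m³, 1 m³ left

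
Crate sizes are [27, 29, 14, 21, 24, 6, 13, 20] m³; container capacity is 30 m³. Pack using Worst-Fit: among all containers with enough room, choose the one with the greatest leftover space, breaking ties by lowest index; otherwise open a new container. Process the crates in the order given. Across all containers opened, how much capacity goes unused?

container 1: place 27 m³, 3 m³ left
container 2: place 29 m³, 1 m³ left
container 3: place 14 m³, 16 m³ left
container 4: place 21 m³, 9 m³ left
container 5: place 24 m³, 6 m³ left
container 3: place 6 m³, 10 m³ left
container 6: place 13 m³, 17 m³ left
container 7: place 20 m³, 10 m³ left
7 containers × 30 m³ = 210 m³; used 154 m³; unused 56 m³.

56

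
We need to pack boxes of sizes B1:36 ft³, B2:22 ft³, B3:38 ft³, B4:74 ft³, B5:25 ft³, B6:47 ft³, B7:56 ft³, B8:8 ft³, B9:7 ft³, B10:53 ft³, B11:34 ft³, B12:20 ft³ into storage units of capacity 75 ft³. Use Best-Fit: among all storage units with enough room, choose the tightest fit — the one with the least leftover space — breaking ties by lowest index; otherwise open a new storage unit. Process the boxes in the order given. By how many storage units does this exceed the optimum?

Best-Fit: [36,22,7] [38,25,8] [74] [47] [56] [53,20] [34] → 7 storage units.
Total size 420 ft³; any packing needs at least ⌈420/75⌉ = 6 storage units.
An optimal packing achieves that bound: [74] [56,8,7] [53,22] [47,25] [38,36] [34,20] → 6 storage units.
Excess: 7 − 6 = 1.

1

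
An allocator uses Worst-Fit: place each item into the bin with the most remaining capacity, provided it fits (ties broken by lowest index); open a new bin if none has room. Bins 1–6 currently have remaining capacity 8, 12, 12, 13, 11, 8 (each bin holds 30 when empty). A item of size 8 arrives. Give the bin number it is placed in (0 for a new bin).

4

Bins with room: bin 1 (8), bin 2 (12), bin 3 (12), bin 4 (13), bin 5 (11), bin 6 (8).
Most room is bin 4 with 13 free.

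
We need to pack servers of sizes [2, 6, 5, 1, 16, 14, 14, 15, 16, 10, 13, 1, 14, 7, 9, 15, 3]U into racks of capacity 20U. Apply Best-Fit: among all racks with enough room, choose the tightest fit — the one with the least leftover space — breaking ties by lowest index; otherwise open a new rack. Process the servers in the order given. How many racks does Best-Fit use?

10

2U → rack 1 (remaining 18U)
6U → rack 1 (remaining 12U)
5U → rack 1 (remaining 7U)
1U → rack 1 (remaining 6U)
16U → rack 2 (remaining 4U)
14U → rack 3 (remaining 6U)
14U → rack 4 (remaining 6U)
15U → rack 5 (remaining 5U)
16U → rack 6 (remaining 4U)
10U → rack 7 (remaining 10U)
13U → rack 8 (remaining 7U)
1U → rack 2 (remaining 3U)
14U → rack 9 (remaining 6U)
7U → rack 8 (remaining 0U)
9U → rack 7 (remaining 1U)
15U → rack 10 (remaining 5U)
3U → rack 2 (remaining 0U)
Final racks: [2,6,5,1] [16,1,3] [14] [14] [15] [16] [10,9] [13,7] [14] [15].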